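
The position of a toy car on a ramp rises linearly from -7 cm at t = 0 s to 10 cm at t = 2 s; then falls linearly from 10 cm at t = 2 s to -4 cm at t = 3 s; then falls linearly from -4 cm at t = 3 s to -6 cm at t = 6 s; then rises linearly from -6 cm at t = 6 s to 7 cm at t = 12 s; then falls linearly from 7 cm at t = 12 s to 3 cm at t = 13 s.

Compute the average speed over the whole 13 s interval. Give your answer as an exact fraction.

50/13 cm/s

Average speed = (total path length)/(elapsed time); on a piecewise-linear x-t graph the path length is Σ|Δx|.
0–2 s: |Δx| = |10 − -7| = 17 cm
2–3 s: |Δx| = |-4 − 10| = 14 cm
3–6 s: |Δx| = |-6 − -4| = 2 cm
6–12 s: |Δx| = |7 − -6| = 13 cm
12–13 s: |Δx| = |3 − 7| = 4 cm
Total path = 50 cm; average speed = 50/13 = 50/13 cm/s.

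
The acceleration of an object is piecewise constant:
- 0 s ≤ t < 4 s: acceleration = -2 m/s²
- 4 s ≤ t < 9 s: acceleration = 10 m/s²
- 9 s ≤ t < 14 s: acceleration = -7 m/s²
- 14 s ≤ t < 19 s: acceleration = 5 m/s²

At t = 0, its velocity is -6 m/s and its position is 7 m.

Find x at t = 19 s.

182 m

On each constant-a segment, Δv = aΔt and Δx = v₀Δt + ½aΔt²; chain segment to segment.
0–4 s: v starts -6 m/s; Δx = -6·4 + ½·-2·4² = -40 m; v ends -14 m/s.
4–9 s: v starts -14 m/s; Δx = -14·5 + ½·10·5² = 55 m; v ends 36 m/s.
9–14 s: v starts 36 m/s; Δx = 36·5 + ½·-7·5² = 92.5 m; v ends 1 m/s.
14–19 s: v starts 1 m/s; Δx = 1·5 + ½·5·5² = 67.5 m; v ends 26 m/s.
x(19) = 7 + Σ Δx = 182 m.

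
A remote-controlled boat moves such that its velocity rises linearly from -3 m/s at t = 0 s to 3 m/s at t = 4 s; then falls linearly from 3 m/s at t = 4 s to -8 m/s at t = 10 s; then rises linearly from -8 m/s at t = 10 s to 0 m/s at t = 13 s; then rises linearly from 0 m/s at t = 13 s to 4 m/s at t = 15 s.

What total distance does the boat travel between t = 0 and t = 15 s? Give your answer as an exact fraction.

461/11 m

Total distance travelled is ∫|v| dt — sum the magnitudes of each area piece.
0–4 s: v = 0 at t = 2 s; triangle areas 3 + 3 = 6 m
4–10 s: v = 0 at t = 62/11 s; triangle areas 27/11 + 192/11 = 219/11 m
10–13 s: |½(-8 + 0)(3)| = 12 m
13–15 s: |½(0 + 4)(2)| = 4 m
Total distance = 461/11 m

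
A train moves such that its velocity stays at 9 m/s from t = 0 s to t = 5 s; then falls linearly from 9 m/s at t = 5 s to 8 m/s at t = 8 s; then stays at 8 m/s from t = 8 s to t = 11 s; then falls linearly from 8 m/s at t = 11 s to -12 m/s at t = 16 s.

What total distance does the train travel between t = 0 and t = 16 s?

Distance (not displacement) is the total path length: add the absolute areas under v-t.
0–5 s: |9| × 5 = 45 m
5–8 s: |½(9 + 8)(3)| = 25.5 m
8–11 s: |8| × 3 = 24 m
11–16 s: v = 0 at t = 13 s; triangle areas 8 + 18 = 26 m
Total distance = 120.5 m

120.5 m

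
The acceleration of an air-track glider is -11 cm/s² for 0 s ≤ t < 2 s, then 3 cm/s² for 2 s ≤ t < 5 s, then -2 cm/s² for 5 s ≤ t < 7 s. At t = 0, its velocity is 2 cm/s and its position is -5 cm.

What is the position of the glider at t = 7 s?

On each constant-a segment, Δv = aΔt and Δx = v₀Δt + ½aΔt²; chain segment to segment.
0–2 s: v starts 2 cm/s; Δx = 2·2 + ½·-11·2² = -18 cm; v ends -20 cm/s.
2–5 s: v starts -20 cm/s; Δx = -20·3 + ½·3·3² = -46.5 cm; v ends -11 cm/s.
5–7 s: v starts -11 cm/s; Δx = -11·2 + ½·-2·2² = -26 cm; v ends -15 cm/s.
x(7) = -5 + Σ Δx = -95.5 cm.

-95.5 cm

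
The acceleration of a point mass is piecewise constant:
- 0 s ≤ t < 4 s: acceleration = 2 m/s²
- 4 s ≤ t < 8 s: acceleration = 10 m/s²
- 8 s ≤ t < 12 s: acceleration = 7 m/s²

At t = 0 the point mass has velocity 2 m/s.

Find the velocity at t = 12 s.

78 m/s

Δv equals the area under the a-t graph; then v = v₀ + Δv.
0–4 s: 2 × 4 = 8 m/s
4–8 s: 10 × 4 = 40 m/s
8–12 s: 7 × 4 = 28 m/s
Δv = 76 m/s, so v(12) = 2 + (76) = 78 m/s.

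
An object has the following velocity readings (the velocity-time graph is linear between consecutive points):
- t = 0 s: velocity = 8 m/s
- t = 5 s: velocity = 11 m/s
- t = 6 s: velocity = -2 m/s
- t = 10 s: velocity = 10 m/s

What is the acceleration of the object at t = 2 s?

0.6 m/s²

Acceleration is the slope of the v-t graph on 0–5 s: (11 − 8)/(5 − 0) = 0.6 m/s².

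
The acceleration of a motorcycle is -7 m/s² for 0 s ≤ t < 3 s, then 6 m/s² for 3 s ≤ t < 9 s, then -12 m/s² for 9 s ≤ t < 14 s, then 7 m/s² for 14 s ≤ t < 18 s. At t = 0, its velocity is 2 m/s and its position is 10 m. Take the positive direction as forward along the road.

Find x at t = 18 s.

On each constant-a segment, Δv = aΔt and Δx = v₀Δt + ½aΔt²; chain segment to segment.
0–3 s: v starts 2 m/s; Δx = 2·3 + ½·-7·3² = -25.5 m; v ends -19 m/s.
3–9 s: v starts -19 m/s; Δx = -19·6 + ½·6·6² = -6 m; v ends 17 m/s.
9–14 s: v starts 17 m/s; Δx = 17·5 + ½·-12·5² = -65 m; v ends -43 m/s.
14–18 s: v starts -43 m/s; Δx = -43·4 + ½·7·4² = -116 m; v ends -15 m/s.
x(18) = 10 + Σ Δx = -202.5 m.

-202.5 m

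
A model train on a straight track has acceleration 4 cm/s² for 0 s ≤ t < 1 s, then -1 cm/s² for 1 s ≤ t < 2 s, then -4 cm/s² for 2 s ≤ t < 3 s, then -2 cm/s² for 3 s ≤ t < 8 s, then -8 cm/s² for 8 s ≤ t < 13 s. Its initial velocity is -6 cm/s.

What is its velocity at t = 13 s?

-57 cm/s

Δv equals the area under the a-t graph; then v = v₀ + Δv.
0–1 s: 4 × 1 = 4 cm/s
1–2 s: -1 × 1 = -1 cm/s
2–3 s: -4 × 1 = -4 cm/s
3–8 s: -2 × 5 = -10 cm/s
8–13 s: -8 × 5 = -40 cm/s
Δv = -51 cm/s, so v(13) = -6 + (-51) = -57 cm/s.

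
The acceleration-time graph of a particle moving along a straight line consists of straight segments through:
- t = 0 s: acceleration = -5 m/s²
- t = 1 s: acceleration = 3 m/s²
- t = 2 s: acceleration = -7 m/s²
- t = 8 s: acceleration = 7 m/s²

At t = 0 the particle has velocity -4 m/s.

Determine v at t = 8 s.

-7 m/s

Δv equals the area under the a-t graph; then v = v₀ + Δv.
0–1 s: ½(-5 + 3)(1) = -1 m/s
1–2 s: ½(3 + -7)(1) = -2 m/s
2–8 s: ½(-7 + 7)(6) = 0 m/s
Δv = -3 m/s, so v(8) = -4 + (-3) = -7 m/s.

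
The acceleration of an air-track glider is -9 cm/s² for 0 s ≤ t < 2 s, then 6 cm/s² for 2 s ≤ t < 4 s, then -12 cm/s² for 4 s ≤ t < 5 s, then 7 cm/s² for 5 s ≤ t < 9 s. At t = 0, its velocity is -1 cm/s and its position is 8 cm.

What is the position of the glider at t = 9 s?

On each constant-a segment, Δv = aΔt and Δx = v₀Δt + ½aΔt²; chain segment to segment.
0–2 s: v starts -1 cm/s; Δx = -1·2 + ½·-9·2² = -20 cm; v ends -19 cm/s.
2–4 s: v starts -19 cm/s; Δx = -19·2 + ½·6·2² = -26 cm; v ends -7 cm/s.
4–5 s: v starts -7 cm/s; Δx = -7·1 + ½·-12·1² = -13 cm; v ends -19 cm/s.
5–9 s: v starts -19 cm/s; Δx = -19·4 + ½·7·4² = -20 cm; v ends 9 cm/s.
x(9) = 8 + Σ Δx = -71 cm.

-71 cm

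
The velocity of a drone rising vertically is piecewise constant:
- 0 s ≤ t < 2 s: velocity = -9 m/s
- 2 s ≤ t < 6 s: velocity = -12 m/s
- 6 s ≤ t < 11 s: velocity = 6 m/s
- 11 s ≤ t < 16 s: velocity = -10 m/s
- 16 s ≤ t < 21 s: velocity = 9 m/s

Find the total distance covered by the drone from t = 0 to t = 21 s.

191 m

Distance (not displacement) is the total path length: add the absolute areas under v-t.
0–2 s: |-9| × 2 = 18 m
2–6 s: |-12| × 4 = 48 m
6–11 s: |6| × 5 = 30 m
11–16 s: |-10| × 5 = 50 m
16–21 s: |9| × 5 = 45 m
Total distance = 191 m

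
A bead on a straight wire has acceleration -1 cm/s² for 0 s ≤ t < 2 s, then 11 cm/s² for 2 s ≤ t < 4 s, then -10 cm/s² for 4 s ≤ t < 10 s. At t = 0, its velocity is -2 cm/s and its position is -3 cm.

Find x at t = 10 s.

-67 cm

On each constant-a segment, Δv = aΔt and Δx = v₀Δt + ½aΔt²; chain segment to segment.
0–2 s: v starts -2 cm/s; Δx = -2·2 + ½·-1·2² = -6 cm; v ends -4 cm/s.
2–4 s: v starts -4 cm/s; Δx = -4·2 + ½·11·2² = 14 cm; v ends 18 cm/s.
4–10 s: v starts 18 cm/s; Δx = 18·6 + ½·-10·6² = -72 cm; v ends -42 cm/s.
x(10) = -3 + Σ Δx = -67 cm.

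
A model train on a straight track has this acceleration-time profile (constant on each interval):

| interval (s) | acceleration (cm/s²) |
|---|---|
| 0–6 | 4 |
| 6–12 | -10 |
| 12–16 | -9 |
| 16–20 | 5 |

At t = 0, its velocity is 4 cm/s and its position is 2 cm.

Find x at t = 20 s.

-346 cm

On each constant-a segment, Δv = aΔt and Δx = v₀Δt + ½aΔt²; chain segment to segment.
0–6 s: v starts 4 cm/s; Δx = 4·6 + ½·4·6² = 96 cm; v ends 28 cm/s.
6–12 s: v starts 28 cm/s; Δx = 28·6 + ½·-10·6² = -12 cm; v ends -32 cm/s.
12–16 s: v starts -32 cm/s; Δx = -32·4 + ½·-9·4² = -200 cm; v ends -68 cm/s.
16–20 s: v starts -68 cm/s; Δx = -68·4 + ½·5·4² = -232 cm; v ends -48 cm/s.
x(20) = 2 + Σ Δx = -346 cm.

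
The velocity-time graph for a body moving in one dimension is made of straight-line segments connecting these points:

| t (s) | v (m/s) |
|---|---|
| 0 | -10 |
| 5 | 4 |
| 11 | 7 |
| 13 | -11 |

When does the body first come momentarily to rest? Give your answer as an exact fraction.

v changes sign on 0–5 s (from -10 to 4); the graph is linear there, so v = 0 at t = 0 + (10)·(5 − 0)/(4 − -10) = 25/7 s.

t = 25/7 s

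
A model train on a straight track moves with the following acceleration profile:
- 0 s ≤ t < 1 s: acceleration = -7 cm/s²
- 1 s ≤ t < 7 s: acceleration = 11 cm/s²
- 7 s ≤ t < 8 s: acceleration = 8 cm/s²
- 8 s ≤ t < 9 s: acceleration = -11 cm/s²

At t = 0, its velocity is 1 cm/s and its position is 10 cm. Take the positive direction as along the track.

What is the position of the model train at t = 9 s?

On each constant-a segment, Δv = aΔt and Δx = v₀Δt + ½aΔt²; chain segment to segment.
0–1 s: v starts 1 cm/s; Δx = 1·1 + ½·-7·1² = -2.5 cm; v ends -6 cm/s.
1–7 s: v starts -6 cm/s; Δx = -6·6 + ½·11·6² = 162 cm; v ends 60 cm/s.
7–8 s: v starts 60 cm/s; Δx = 60·1 + ½·8·1² = 64 cm; v ends 68 cm/s.
8–9 s: v starts 68 cm/s; Δx = 68·1 + ½·-11·1² = 62.5 cm; v ends 57 cm/s.
x(9) = 10 + Σ Δx = 296 cm.

296 cm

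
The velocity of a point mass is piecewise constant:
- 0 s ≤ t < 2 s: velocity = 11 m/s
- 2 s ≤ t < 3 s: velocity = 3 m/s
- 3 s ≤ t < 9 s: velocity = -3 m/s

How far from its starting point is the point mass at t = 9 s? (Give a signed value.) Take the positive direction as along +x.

7 m

Net displacement equals the area under the velocity-time graph (areas below the axis count negative).
0–2 s: 11 × 2 = 22 m
2–3 s: 3 × 1 = 3 m
3–9 s: -3 × 6 = -18 m
Net displacement = 7 m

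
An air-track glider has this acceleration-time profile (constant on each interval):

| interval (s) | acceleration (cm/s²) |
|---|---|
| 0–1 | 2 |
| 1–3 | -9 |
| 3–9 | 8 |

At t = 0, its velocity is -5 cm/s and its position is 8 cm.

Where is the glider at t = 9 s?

-2 cm

On each constant-a segment, Δv = aΔt and Δx = v₀Δt + ½aΔt²; chain segment to segment.
0–1 s: v starts -5 cm/s; Δx = -5·1 + ½·2·1² = -4 cm; v ends -3 cm/s.
1–3 s: v starts -3 cm/s; Δx = -3·2 + ½·-9·2² = -24 cm; v ends -21 cm/s.
3–9 s: v starts -21 cm/s; Δx = -21·6 + ½·8·6² = 18 cm; v ends 27 cm/s.
x(9) = 8 + Σ Δx = -2 cm.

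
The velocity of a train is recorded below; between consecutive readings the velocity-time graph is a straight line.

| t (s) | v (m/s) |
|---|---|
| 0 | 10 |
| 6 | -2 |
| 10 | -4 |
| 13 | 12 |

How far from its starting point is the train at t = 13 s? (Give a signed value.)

Net displacement equals the area under the velocity-time graph (areas below the axis count negative).
0–6 s: ½(10 + -2)(6) = 24 m
6–10 s: ½(-2 + -4)(4) = -12 m
10–13 s: ½(-4 + 12)(3) = 12 m
Net displacement = 24 m

24 m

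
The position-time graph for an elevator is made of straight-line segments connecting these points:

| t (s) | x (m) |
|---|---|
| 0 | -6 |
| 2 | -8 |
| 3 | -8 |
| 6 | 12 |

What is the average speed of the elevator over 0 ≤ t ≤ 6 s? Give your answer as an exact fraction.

Average speed = (total path length)/(elapsed time); on a piecewise-linear x-t graph the path length is Σ|Δx|.
0–2 s: |Δx| = |-8 − -6| = 2 m
2–3 s: |Δx| = |-8 − -8| = 0 m
3–6 s: |Δx| = |12 − -8| = 20 m
Total path = 22 m; average speed = 22/6 = 11/3 m/s.

11/3 m/s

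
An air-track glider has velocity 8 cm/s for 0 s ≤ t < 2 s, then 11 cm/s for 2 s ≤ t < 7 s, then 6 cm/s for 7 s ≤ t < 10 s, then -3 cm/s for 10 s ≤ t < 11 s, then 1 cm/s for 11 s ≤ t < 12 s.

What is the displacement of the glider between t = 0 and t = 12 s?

87 cm

Displacement is the signed area under the v-t curve.
0–2 s: 8 × 2 = 16 cm
2–7 s: 11 × 5 = 55 cm
7–10 s: 6 × 3 = 18 cm
10–11 s: -3 × 1 = -3 cm
11–12 s: 1 × 1 = 1 cm
Net displacement = 87 cm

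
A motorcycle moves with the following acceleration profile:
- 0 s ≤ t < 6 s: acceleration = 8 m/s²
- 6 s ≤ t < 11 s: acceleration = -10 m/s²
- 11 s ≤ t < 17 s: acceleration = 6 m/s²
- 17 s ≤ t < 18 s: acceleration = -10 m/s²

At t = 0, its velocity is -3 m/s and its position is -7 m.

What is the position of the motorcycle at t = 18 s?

On each constant-a segment, Δv = aΔt and Δx = v₀Δt + ½aΔt²; chain segment to segment.
0–6 s: v starts -3 m/s; Δx = -3·6 + ½·8·6² = 126 m; v ends 45 m/s.
6–11 s: v starts 45 m/s; Δx = 45·5 + ½·-10·5² = 100 m; v ends -5 m/s.
11–17 s: v starts -5 m/s; Δx = -5·6 + ½·6·6² = 78 m; v ends 31 m/s.
17–18 s: v starts 31 m/s; Δx = 31·1 + ½·-10·1² = 26 m; v ends 21 m/s.
x(18) = -7 + Σ Δx = 323 m.

323 m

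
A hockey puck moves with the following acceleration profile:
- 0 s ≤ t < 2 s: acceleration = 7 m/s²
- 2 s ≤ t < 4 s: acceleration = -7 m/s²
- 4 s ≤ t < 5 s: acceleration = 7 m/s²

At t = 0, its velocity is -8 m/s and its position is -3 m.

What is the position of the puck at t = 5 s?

On each constant-a segment, Δv = aΔt and Δx = v₀Δt + ½aΔt²; chain segment to segment.
0–2 s: v starts -8 m/s; Δx = -8·2 + ½·7·2² = -2 m; v ends 6 m/s.
2–4 s: v starts 6 m/s; Δx = 6·2 + ½·-7·2² = -2 m; v ends -8 m/s.
4–5 s: v starts -8 m/s; Δx = -8·1 + ½·7·1² = -4.5 m; v ends -1 m/s.
x(5) = -3 + Σ Δx = -11.5 m.

-11.5 m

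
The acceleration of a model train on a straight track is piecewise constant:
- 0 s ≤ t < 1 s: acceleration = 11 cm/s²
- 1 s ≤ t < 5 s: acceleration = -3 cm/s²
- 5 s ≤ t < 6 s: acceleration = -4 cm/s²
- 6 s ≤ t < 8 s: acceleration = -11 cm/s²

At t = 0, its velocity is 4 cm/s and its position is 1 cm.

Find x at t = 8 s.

23.5 cm

On each constant-a segment, Δv = aΔt and Δx = v₀Δt + ½aΔt²; chain segment to segment.
0–1 s: v starts 4 cm/s; Δx = 4·1 + ½·11·1² = 9.5 cm; v ends 15 cm/s.
1–5 s: v starts 15 cm/s; Δx = 15·4 + ½·-3·4² = 36 cm; v ends 3 cm/s.
5–6 s: v starts 3 cm/s; Δx = 3·1 + ½·-4·1² = 1 cm; v ends -1 cm/s.
6–8 s: v starts -1 cm/s; Δx = -1·2 + ½·-11·2² = -24 cm; v ends -23 cm/s.
x(8) = 1 + Σ Δx = 23.5 cm.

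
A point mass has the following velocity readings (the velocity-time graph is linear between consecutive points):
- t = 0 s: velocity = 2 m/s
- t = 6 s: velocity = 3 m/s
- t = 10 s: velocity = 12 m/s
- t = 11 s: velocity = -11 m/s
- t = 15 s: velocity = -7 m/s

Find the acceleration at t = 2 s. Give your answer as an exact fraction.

1/6 m/s²

Acceleration is the slope of the v-t graph on 0–6 s: (3 − 2)/(6 − 0) = 1/6 m/s².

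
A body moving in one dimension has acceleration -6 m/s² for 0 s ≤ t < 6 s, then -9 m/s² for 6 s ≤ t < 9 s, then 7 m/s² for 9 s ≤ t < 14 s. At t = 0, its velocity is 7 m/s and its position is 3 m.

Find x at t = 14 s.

On each constant-a segment, Δv = aΔt and Δx = v₀Δt + ½aΔt²; chain segment to segment.
0–6 s: v starts 7 m/s; Δx = 7·6 + ½·-6·6² = -66 m; v ends -29 m/s.
6–9 s: v starts -29 m/s; Δx = -29·3 + ½·-9·3² = -127.5 m; v ends -56 m/s.
9–14 s: v starts -56 m/s; Δx = -56·5 + ½·7·5² = -192.5 m; v ends -21 m/s.
x(14) = 3 + Σ Δx = -383 m.

-383 m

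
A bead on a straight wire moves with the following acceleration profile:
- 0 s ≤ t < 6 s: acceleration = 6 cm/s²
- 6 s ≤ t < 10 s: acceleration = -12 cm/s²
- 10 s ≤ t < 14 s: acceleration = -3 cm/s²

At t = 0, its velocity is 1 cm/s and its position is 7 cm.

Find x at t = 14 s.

105 cm

On each constant-a segment, Δv = aΔt and Δx = v₀Δt + ½aΔt²; chain segment to segment.
0–6 s: v starts 1 cm/s; Δx = 1·6 + ½·6·6² = 114 cm; v ends 37 cm/s.
6–10 s: v starts 37 cm/s; Δx = 37·4 + ½·-12·4² = 52 cm; v ends -11 cm/s.
10–14 s: v starts -11 cm/s; Δx = -11·4 + ½·-3·4² = -68 cm; v ends -23 cm/s.
x(14) = 7 + Σ Δx = 105 cm.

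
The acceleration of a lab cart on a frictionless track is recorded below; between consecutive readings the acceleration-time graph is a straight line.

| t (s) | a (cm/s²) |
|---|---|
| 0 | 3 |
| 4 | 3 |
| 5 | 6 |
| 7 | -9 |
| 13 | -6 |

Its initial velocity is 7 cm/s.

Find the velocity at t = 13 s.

-24.5 cm/s

Δv equals the area under the a-t graph; then v = v₀ + Δv.
0–4 s: 3 × 4 = 12 cm/s
4–5 s: ½(3 + 6)(1) = 4.5 cm/s
5–7 s: ½(6 + -9)(2) = -3 cm/s
7–13 s: ½(-9 + -6)(6) = -45 cm/s
Δv = -31.5 cm/s, so v(13) = 7 + (-31.5) = -24.5 cm/s.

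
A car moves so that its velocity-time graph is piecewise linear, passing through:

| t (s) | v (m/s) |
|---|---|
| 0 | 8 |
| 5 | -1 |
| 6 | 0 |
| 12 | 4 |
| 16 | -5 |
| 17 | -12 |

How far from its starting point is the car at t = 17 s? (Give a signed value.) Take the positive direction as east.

Displacement is the signed area under the v-t curve.
0–5 s: ½(8 + -1)(5) = 17.5 m
5–6 s: ½(-1 + 0)(1) = -0.5 m
6–12 s: ½(0 + 4)(6) = 12 m
12–16 s: ½(4 + -5)(4) = -2 m
16–17 s: ½(-5 + -12)(1) = -8.5 m
Net displacement = 18.5 m

18.5 m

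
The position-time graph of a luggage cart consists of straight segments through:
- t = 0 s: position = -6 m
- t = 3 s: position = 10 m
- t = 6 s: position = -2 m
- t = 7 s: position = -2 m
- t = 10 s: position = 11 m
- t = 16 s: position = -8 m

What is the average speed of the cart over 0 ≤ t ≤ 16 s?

Average speed = (total path length)/(elapsed time); on a piecewise-linear x-t graph the path length is Σ|Δx|.
0–3 s: |Δx| = |10 − -6| = 16 m
3–6 s: |Δx| = |-2 − 10| = 12 m
6–7 s: |Δx| = |-2 − -2| = 0 m
7–10 s: |Δx| = |11 − -2| = 13 m
10–16 s: |Δx| = |-8 − 11| = 19 m
Total path = 60 m; average speed = 60/16 = 3.75 m/s.

3.75 m/s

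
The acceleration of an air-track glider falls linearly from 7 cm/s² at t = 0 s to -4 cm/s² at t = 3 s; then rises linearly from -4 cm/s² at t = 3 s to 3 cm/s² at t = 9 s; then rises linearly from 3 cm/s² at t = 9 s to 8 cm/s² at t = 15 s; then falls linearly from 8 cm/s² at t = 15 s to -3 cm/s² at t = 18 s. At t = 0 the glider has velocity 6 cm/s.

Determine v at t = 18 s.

48 cm/s

Δv equals the area under the a-t graph; then v = v₀ + Δv.
0–3 s: ½(7 + -4)(3) = 4.5 cm/s
3–9 s: ½(-4 + 3)(6) = -3 cm/s
9–15 s: ½(3 + 8)(6) = 33 cm/s
15–18 s: ½(8 + -3)(3) = 7.5 cm/s
Δv = 42 cm/s, so v(18) = 6 + (42) = 48 cm/s.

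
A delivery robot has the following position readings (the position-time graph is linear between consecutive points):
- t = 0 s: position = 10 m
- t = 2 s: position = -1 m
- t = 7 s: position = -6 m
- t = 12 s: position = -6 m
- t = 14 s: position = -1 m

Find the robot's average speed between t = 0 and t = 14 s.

1.5 m/s

Average speed = (total path length)/(elapsed time); on a piecewise-linear x-t graph the path length is Σ|Δx|.
0–2 s: |Δx| = |-1 − 10| = 11 m
2–7 s: |Δx| = |-6 − -1| = 5 m
7–12 s: |Δx| = |-6 − -6| = 0 m
12–14 s: |Δx| = |-1 − -6| = 5 m
Total path = 21 m; average speed = 21/14 = 1.5 m/s.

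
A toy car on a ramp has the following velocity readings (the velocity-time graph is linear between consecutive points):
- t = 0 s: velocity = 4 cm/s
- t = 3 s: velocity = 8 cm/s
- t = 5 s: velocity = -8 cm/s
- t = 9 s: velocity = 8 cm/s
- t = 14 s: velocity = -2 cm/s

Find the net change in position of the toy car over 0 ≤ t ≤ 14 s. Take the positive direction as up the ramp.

33 cm

Displacement is the signed area under the v-t curve.
0–3 s: ½(4 + 8)(3) = 18 cm
3–5 s: ½(8 + -8)(2) = 0 cm
5–9 s: ½(-8 + 8)(4) = 0 cm
9–14 s: ½(8 + -2)(5) = 15 cm
Net displacement = 33 cm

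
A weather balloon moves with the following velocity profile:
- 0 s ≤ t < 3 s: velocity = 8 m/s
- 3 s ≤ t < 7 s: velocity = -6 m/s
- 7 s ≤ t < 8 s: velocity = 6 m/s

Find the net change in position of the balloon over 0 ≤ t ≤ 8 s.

6 m

Displacement is the signed area under the v-t curve.
0–3 s: 8 × 3 = 24 m
3–7 s: -6 × 4 = -24 m
7–8 s: 6 × 1 = 6 m
Net displacement = 6 m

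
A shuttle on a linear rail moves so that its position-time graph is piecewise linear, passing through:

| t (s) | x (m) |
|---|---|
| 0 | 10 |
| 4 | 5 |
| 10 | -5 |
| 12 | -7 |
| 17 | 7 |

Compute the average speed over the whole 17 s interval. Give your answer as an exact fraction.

31/17 m/s

Average speed = (total path length)/(elapsed time); on a piecewise-linear x-t graph the path length is Σ|Δx|.
0–4 s: |Δx| = |5 − 10| = 5 m
4–10 s: |Δx| = |-5 − 5| = 10 m
10–12 s: |Δx| = |-7 − -5| = 2 m
12–17 s: |Δx| = |7 − -7| = 14 m
Total path = 31 m; average speed = 31/17 = 31/17 m/s.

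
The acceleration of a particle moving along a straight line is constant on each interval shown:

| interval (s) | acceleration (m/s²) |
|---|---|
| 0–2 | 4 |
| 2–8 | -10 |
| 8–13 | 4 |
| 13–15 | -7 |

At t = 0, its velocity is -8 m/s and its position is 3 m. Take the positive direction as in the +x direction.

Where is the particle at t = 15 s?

On each constant-a segment, Δv = aΔt and Δx = v₀Δt + ½aΔt²; chain segment to segment.
0–2 s: v starts -8 m/s; Δx = -8·2 + ½·4·2² = -8 m; v ends 0 m/s.
2–8 s: v starts 0 m/s; Δx = 0·6 + ½·-10·6² = -180 m; v ends -60 m/s.
8–13 s: v starts -60 m/s; Δx = -60·5 + ½·4·5² = -250 m; v ends -40 m/s.
13–15 s: v starts -40 m/s; Δx = -40·2 + ½·-7·2² = -94 m; v ends -54 m/s.
x(15) = 3 + Σ Δx = -529 m.

-529 m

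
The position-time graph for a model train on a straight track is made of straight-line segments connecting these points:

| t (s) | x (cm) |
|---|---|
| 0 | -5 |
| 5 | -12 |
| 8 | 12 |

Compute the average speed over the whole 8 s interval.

Average speed = (total path length)/(elapsed time); on a piecewise-linear x-t graph the path length is Σ|Δx|.
0–5 s: |Δx| = |-12 − -5| = 7 cm
5–8 s: |Δx| = |12 − -12| = 24 cm
Total path = 31 cm; average speed = 31/8 = 3.875 cm/s.

3.875 cm/s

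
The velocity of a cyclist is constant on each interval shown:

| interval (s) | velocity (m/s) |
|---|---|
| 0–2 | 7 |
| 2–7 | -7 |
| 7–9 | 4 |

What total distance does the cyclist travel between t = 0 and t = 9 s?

Distance (not displacement) is the total path length: add the absolute areas under v-t.
0–2 s: |7| × 2 = 14 m
2–7 s: |-7| × 5 = 35 m
7–9 s: |4| × 2 = 8 m
Total distance = 57 m

57 m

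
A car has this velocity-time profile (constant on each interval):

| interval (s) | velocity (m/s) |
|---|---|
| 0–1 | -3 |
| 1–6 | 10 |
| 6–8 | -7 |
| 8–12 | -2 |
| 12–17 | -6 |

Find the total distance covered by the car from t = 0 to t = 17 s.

105 m

Distance (not displacement) is the total path length: add the absolute areas under v-t.
0–1 s: |-3| × 1 = 3 m
1–6 s: |10| × 5 = 50 m
6–8 s: |-7| × 2 = 14 m
8–12 s: |-2| × 4 = 8 m
12–17 s: |-6| × 5 = 30 m
Total distance = 105 m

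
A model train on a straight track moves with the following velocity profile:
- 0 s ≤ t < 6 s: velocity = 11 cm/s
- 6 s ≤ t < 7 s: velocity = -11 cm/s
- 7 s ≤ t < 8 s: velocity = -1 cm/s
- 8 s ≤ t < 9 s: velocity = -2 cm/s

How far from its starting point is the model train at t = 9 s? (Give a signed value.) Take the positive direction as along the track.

52 cm

Net displacement equals the area under the velocity-time graph (areas below the axis count negative).
0–6 s: 11 × 6 = 66 cm
6–7 s: -11 × 1 = -11 cm
7–8 s: -1 × 1 = -1 cm
8–9 s: -2 × 1 = -2 cm
Net displacement = 52 cm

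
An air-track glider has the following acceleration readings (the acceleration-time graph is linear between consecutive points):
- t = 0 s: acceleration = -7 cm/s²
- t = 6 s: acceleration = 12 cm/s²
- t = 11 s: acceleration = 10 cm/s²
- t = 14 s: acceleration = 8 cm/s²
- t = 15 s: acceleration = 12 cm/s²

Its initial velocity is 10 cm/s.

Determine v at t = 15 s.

Δv equals the area under the a-t graph; then v = v₀ + Δv.
0–6 s: ½(-7 + 12)(6) = 15 cm/s
6–11 s: ½(12 + 10)(5) = 55 cm/s
11–14 s: ½(10 + 8)(3) = 27 cm/s
14–15 s: ½(8 + 12)(1) = 10 cm/s
Δv = 107 cm/s, so v(15) = 10 + (107) = 117 cm/s.

117 cm/s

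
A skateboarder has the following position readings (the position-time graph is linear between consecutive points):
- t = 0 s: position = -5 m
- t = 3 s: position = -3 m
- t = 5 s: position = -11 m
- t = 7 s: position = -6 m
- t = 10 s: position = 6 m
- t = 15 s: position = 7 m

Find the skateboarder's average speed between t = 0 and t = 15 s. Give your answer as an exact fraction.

Average speed = (total path length)/(elapsed time); on a piecewise-linear x-t graph the path length is Σ|Δx|.
0–3 s: |Δx| = |-3 − -5| = 2 m
3–5 s: |Δx| = |-11 − -3| = 8 m
5–7 s: |Δx| = |-6 − -11| = 5 m
7–10 s: |Δx| = |6 − -6| = 12 m
10–15 s: |Δx| = |7 − 6| = 1 m
Total path = 28 m; average speed = 28/15 = 28/15 m/s.

28/15 m/s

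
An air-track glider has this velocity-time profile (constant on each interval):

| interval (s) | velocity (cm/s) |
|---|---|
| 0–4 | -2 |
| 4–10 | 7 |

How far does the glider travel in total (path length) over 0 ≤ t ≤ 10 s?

50 cm

Distance (not displacement) is the total path length: add the absolute areas under v-t.
0–4 s: |-2| × 4 = 8 cm
4–10 s: |7| × 6 = 42 cm
Total distance = 50 cm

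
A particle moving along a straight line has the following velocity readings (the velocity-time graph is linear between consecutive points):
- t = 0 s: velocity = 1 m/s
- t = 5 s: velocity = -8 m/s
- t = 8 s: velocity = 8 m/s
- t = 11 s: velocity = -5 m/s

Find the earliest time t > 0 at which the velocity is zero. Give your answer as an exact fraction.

v changes sign on 0–5 s (from 1 to -8); the graph is linear there, so v = 0 at t = 0 + (-1)·(5 − 0)/(-8 − 1) = 5/9 s.

t = 5/9 s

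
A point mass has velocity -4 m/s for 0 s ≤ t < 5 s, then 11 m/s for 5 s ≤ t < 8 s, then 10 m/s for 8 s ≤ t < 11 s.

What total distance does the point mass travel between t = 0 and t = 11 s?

83 m

Distance (not displacement) is the total path length: add the absolute areas under v-t.
0–5 s: |-4| × 5 = 20 m
5–8 s: |11| × 3 = 33 m
8–11 s: |10| × 3 = 30 m
Total distance = 83 m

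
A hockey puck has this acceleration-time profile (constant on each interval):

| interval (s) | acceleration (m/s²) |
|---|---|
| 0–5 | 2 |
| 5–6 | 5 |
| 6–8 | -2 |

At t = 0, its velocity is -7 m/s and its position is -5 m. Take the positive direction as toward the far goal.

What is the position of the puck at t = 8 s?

2.5 m

On each constant-a segment, Δv = aΔt and Δx = v₀Δt + ½aΔt²; chain segment to segment.
0–5 s: v starts -7 m/s; Δx = -7·5 + ½·2·5² = -10 m; v ends 3 m/s.
5–6 s: v starts 3 m/s; Δx = 3·1 + ½·5·1² = 5.5 m; v ends 8 m/s.
6–8 s: v starts 8 m/s; Δx = 8·2 + ½·-2·2² = 12 m; v ends 4 m/s.
x(8) = -5 + Σ Δx = 2.5 m.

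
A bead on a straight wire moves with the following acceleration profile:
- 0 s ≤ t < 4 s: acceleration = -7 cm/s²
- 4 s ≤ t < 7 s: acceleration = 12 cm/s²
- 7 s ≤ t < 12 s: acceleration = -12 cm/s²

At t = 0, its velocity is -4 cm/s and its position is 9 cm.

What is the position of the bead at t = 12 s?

-235 cm

On each constant-a segment, Δv = aΔt and Δx = v₀Δt + ½aΔt²; chain segment to segment.
0–4 s: v starts -4 cm/s; Δx = -4·4 + ½·-7·4² = -72 cm; v ends -32 cm/s.
4–7 s: v starts -32 cm/s; Δx = -32·3 + ½·12·3² = -42 cm; v ends 4 cm/s.
7–12 s: v starts 4 cm/s; Δx = 4·5 + ½·-12·5² = -130 cm; v ends -56 cm/s.
x(12) = 9 + Σ Δx = -235 cm.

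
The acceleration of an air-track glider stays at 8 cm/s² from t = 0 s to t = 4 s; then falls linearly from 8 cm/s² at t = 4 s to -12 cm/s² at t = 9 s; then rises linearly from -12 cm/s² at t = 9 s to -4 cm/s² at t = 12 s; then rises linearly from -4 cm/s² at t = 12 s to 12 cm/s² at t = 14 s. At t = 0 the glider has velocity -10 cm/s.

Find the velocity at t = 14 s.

-4 cm/s

Δv equals the area under the a-t graph; then v = v₀ + Δv.
0–4 s: 8 × 4 = 32 cm/s
4–9 s: ½(8 + -12)(5) = -10 cm/s
9–12 s: ½(-12 + -4)(3) = -24 cm/s
12–14 s: ½(-4 + 12)(2) = 8 cm/s
Δv = 6 cm/s, so v(14) = -10 + (6) = -4 cm/s.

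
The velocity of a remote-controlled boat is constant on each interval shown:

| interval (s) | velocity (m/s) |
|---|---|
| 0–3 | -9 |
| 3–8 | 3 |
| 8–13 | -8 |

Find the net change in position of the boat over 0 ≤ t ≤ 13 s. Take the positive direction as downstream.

Displacement is the signed area under the v-t curve.
0–3 s: -9 × 3 = -27 m
3–8 s: 3 × 5 = 15 m
8–13 s: -8 × 5 = -40 m
Net displacement = -52 m

-52 m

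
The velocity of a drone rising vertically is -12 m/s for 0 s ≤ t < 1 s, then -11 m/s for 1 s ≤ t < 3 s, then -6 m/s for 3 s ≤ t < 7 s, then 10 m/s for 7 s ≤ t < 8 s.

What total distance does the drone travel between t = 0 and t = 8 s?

68 m

Total distance travelled is ∫|v| dt — sum the magnitudes of each area piece.
0–1 s: |-12| × 1 = 12 m
1–3 s: |-11| × 2 = 22 m
3–7 s: |-6| × 4 = 24 m
7–8 s: |10| × 1 = 10 m
Total distance = 68 m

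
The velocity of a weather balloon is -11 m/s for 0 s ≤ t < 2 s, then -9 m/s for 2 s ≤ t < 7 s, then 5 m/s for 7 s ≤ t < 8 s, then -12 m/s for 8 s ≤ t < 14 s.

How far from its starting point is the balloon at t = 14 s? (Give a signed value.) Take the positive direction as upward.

-134 m

Net displacement equals the area under the velocity-time graph (areas below the axis count negative).
0–2 s: -11 × 2 = -22 m
2–7 s: -9 × 5 = -45 m
7–8 s: 5 × 1 = 5 m
8–14 s: -12 × 6 = -72 m
Net displacement = -134 m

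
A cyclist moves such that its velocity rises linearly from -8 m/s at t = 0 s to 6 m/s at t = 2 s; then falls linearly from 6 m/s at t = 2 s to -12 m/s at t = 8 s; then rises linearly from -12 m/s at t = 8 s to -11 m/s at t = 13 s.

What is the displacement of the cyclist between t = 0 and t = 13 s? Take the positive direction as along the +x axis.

-77.5 m

Net displacement equals the area under the velocity-time graph (areas below the axis count negative).
0–2 s: ½(-8 + 6)(2) = -2 m
2–8 s: ½(6 + -12)(6) = -18 m
8–13 s: ½(-12 + -11)(5) = -57.5 m
Net displacement = -77.5 m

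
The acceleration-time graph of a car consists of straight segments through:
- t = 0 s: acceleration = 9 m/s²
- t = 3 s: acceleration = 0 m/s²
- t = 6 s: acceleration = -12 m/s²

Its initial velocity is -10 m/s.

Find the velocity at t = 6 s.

Δv equals the area under the a-t graph; then v = v₀ + Δv.
0–3 s: ½(9 + 0)(3) = 13.5 m/s
3–6 s: ½(0 + -12)(3) = -18 m/s
Δv = -4.5 m/s, so v(6) = -10 + (-4.5) = -14.5 m/s.

-14.5 m/s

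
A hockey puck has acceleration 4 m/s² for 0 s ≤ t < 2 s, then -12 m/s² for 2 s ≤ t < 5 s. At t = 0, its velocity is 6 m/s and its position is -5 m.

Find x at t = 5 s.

3 m

On each constant-a segment, Δv = aΔt and Δx = v₀Δt + ½aΔt²; chain segment to segment.
0–2 s: v starts 6 m/s; Δx = 6·2 + ½·4·2² = 20 m; v ends 14 m/s.
2–5 s: v starts 14 m/s; Δx = 14·3 + ½·-12·3² = -12 m; v ends -22 m/s.
x(5) = -5 + Σ Δx = 3 m.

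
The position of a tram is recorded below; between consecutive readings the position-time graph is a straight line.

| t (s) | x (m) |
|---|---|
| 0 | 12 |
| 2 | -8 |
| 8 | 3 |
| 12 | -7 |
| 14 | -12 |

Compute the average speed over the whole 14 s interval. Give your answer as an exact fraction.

23/7 m/s

Average speed = (total path length)/(elapsed time); on a piecewise-linear x-t graph the path length is Σ|Δx|.
0–2 s: |Δx| = |-8 − 12| = 20 m
2–8 s: |Δx| = |3 − -8| = 11 m
8–12 s: |Δx| = |-7 − 3| = 10 m
12–14 s: |Δx| = |-12 − -7| = 5 m
Total path = 46 m; average speed = 46/14 = 23/7 m/s.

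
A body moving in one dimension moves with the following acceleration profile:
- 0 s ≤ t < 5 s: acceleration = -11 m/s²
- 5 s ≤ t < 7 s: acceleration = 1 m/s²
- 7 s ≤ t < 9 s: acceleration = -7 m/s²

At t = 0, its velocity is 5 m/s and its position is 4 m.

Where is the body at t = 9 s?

-316.5 m

On each constant-a segment, Δv = aΔt and Δx = v₀Δt + ½aΔt²; chain segment to segment.
0–5 s: v starts 5 m/s; Δx = 5·5 + ½·-11·5² = -112.5 m; v ends -50 m/s.
5–7 s: v starts -50 m/s; Δx = -50·2 + ½·1·2² = -98 m; v ends -48 m/s.
7–9 s: v starts -48 m/s; Δx = -48·2 + ½·-7·2² = -110 m; v ends -62 m/s.
x(9) = 4 + Σ Δx = -316.5 m.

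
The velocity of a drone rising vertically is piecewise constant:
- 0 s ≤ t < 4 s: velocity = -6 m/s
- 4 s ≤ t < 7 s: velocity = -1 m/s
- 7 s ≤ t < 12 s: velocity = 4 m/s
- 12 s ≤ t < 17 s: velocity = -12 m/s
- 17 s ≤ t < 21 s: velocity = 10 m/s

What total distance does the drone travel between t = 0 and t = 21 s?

147 m

Total distance travelled is ∫|v| dt — sum the magnitudes of each area piece.
0–4 s: |-6| × 4 = 24 m
4–7 s: |-1| × 3 = 3 m
7–12 s: |4| × 5 = 20 m
12–17 s: |-12| × 5 = 60 m
17–21 s: |10| × 4 = 40 m
Total distance = 147 m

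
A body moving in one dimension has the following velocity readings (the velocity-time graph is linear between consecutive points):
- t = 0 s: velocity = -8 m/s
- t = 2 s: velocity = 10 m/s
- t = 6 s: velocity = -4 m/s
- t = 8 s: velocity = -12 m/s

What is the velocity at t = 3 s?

6.5 m/s

On 2–6 s the graph is linear from 10 to -4 m/s: v(3) = 10 + (-4 − 10)·(3 − 2)/(6 − 2) = 6.5 m/s.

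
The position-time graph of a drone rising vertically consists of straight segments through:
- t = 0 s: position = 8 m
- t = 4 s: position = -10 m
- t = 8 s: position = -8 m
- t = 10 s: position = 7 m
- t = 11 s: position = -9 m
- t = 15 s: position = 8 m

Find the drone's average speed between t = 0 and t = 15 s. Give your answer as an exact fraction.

68/15 m/s

Average speed = (total path length)/(elapsed time); on a piecewise-linear x-t graph the path length is Σ|Δx|.
0–4 s: |Δx| = |-10 − 8| = 18 m
4–8 s: |Δx| = |-8 − -10| = 2 m
8–10 s: |Δx| = |7 − -8| = 15 m
10–11 s: |Δx| = |-9 − 7| = 16 m
11–15 s: |Δx| = |8 − -9| = 17 m
Total path = 68 m; average speed = 68/15 = 68/15 m/s.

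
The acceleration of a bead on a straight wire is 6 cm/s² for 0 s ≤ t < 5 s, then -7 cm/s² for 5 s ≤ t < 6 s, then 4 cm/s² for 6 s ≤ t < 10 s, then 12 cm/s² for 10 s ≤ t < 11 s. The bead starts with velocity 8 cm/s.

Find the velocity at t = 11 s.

Δv equals the area under the a-t graph; then v = v₀ + Δv.
0–5 s: 6 × 5 = 30 cm/s
5–6 s: -7 × 1 = -7 cm/s
6–10 s: 4 × 4 = 16 cm/s
10–11 s: 12 × 1 = 12 cm/s
Δv = 51 cm/s, so v(11) = 8 + (51) = 59 cm/s.

59 cm/s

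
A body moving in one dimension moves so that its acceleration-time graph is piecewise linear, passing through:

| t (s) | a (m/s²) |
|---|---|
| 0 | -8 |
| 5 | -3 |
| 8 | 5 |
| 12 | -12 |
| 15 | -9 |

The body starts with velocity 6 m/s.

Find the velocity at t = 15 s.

Δv equals the area under the a-t graph; then v = v₀ + Δv.
0–5 s: ½(-8 + -3)(5) = -27.5 m/s
5–8 s: ½(-3 + 5)(3) = 3 m/s
8–12 s: ½(5 + -12)(4) = -14 m/s
12–15 s: ½(-12 + -9)(3) = -31.5 m/s
Δv = -70 m/s, so v(15) = 6 + (-70) = -64 m/s.

-64 m/s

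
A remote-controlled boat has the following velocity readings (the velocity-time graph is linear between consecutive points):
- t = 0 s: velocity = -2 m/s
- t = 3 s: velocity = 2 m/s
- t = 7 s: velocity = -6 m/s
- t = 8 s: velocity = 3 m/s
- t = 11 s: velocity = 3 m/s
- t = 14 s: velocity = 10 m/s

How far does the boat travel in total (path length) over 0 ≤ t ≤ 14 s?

44 m

Distance (not displacement) is the total path length: add the absolute areas under v-t.
0–3 s: v = 0 at t = 1.5 s; triangle areas 1.5 + 1.5 = 3 m
3–7 s: v = 0 at t = 4 s; triangle areas 1 + 9 = 10 m
7–8 s: v = 0 at t = 23/3 s; triangle areas 2 + 0.5 = 2.5 m
8–11 s: |3| × 3 = 9 m
11–14 s: |½(3 + 10)(3)| = 19.5 m
Total distance = 44 m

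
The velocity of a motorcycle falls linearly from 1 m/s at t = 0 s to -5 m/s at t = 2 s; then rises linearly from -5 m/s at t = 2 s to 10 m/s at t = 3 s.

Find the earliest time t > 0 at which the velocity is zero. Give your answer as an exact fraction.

t = 1/3 s

v changes sign on 0–2 s (from 1 to -5); the graph is linear there, so v = 0 at t = 0 + (-1)·(2 − 0)/(-5 − 1) = 1/3 s.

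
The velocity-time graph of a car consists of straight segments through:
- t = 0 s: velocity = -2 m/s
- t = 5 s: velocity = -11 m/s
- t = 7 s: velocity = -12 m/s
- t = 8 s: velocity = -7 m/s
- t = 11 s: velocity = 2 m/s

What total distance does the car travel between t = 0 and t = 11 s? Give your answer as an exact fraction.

443/6 m

Total distance travelled is ∫|v| dt — sum the magnitudes of each area piece.
0–5 s: |½(-2 + -11)(5)| = 32.5 m
5–7 s: |½(-11 + -12)(2)| = 23 m
7–8 s: |½(-12 + -7)(1)| = 9.5 m
8–11 s: v = 0 at t = 31/3 s; triangle areas 49/6 + 2/3 = 53/6 m
Total distance = 443/6 m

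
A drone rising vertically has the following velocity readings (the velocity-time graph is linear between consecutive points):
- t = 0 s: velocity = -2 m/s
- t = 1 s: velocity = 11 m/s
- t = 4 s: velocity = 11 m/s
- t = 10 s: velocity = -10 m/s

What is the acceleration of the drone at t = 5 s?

Acceleration is the slope of the v-t graph on 4–10 s: (-10 − 11)/(10 − 4) = -3.5 m/s².

-3.5 m/s²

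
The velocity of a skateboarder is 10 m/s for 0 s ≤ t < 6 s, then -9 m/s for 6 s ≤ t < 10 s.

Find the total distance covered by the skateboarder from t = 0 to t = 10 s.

96 m

Distance (not displacement) is the total path length: add the absolute areas under v-t.
0–6 s: |10| × 6 = 60 m
6–10 s: |-9| × 4 = 36 m
Total distance = 96 m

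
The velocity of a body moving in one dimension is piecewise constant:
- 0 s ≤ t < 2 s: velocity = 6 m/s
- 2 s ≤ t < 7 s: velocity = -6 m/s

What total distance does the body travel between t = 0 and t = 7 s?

42 m

Distance (not displacement) is the total path length: add the absolute areas under v-t.
0–2 s: |6| × 2 = 12 m
2–7 s: |-6| × 5 = 30 m
Total distance = 42 m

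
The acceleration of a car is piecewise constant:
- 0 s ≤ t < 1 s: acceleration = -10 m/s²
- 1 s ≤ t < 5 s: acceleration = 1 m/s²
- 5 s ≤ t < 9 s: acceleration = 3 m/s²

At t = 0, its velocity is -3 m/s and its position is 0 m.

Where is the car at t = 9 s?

-64 m

On each constant-a segment, Δv = aΔt and Δx = v₀Δt + ½aΔt²; chain segment to segment.
0–1 s: v starts -3 m/s; Δx = -3·1 + ½·-10·1² = -8 m; v ends -13 m/s.
1–5 s: v starts -13 m/s; Δx = -13·4 + ½·1·4² = -44 m; v ends -9 m/s.
5–9 s: v starts -9 m/s; Δx = -9·4 + ½·3·4² = -12 m; v ends 3 m/s.
x(9) = 0 + Σ Δx = -64 m.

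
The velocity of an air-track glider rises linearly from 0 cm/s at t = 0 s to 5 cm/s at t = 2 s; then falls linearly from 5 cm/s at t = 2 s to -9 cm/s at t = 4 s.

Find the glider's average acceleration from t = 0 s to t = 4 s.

-2.25 cm/s²

Average acceleration = Δv/Δt = (-9 − 0)/(4 − 0) = -2.25 cm/s².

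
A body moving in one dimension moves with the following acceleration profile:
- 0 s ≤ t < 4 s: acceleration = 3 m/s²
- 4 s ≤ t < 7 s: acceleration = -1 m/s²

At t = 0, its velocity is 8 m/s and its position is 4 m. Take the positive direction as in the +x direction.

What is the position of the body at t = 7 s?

115.5 m

On each constant-a segment, Δv = aΔt and Δx = v₀Δt + ½aΔt²; chain segment to segment.
0–4 s: v starts 8 m/s; Δx = 8·4 + ½·3·4² = 56 m; v ends 20 m/s.
4–7 s: v starts 20 m/s; Δx = 20·3 + ½·-1·3² = 55.5 m; v ends 17 m/s.
x(7) = 4 + Σ Δx = 115.5 m.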